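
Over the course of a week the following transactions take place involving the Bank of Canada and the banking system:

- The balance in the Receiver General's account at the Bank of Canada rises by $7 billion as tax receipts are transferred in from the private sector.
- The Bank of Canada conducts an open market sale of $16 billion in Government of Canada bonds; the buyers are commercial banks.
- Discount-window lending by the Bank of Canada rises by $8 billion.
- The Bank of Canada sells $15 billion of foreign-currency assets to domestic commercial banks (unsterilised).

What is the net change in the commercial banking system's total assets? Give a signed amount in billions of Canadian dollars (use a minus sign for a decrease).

+$1 billion

Government account inflow $7 billion: bank balance sheets shrink → −$7B.
OMO sale (to banks) $16 billion: just an asset swap on bank balance sheets → 0.
Discount-window loan $8 billion: bank balance sheets expand → +$8B.
FX sale $15 billion: just an asset swap on bank balance sheets → 0.
Net: −7 + 0 + 8 + 0 = +$1 billion.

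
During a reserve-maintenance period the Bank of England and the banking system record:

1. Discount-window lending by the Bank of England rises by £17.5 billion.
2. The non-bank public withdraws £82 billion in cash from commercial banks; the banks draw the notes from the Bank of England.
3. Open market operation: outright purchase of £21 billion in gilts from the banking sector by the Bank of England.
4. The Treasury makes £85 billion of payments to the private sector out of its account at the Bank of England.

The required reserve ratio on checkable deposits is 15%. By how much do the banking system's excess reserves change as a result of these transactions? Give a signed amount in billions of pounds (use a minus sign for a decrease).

Discount-window loan £17.5 billion: reserves +£17.5B, deposits 0.
Currency withdrawal £82 billion: reserves −£82B, deposits −£82B.
OMO purchase (from banks) £21 billion: reserves +£21B, deposits 0.
Government spending £85 billion: reserves +£85B, deposits +£85B.
Totals: Δreserves = +£41.5B, Δdeposits = +£3B.
Δrequired reserves = 15% × +£3B = +£0.45B.
Δexcess reserves = Δreserves − Δrequired = +£41.5B − (+£0.45B) = +£41.05 billion.

+£41.05 billion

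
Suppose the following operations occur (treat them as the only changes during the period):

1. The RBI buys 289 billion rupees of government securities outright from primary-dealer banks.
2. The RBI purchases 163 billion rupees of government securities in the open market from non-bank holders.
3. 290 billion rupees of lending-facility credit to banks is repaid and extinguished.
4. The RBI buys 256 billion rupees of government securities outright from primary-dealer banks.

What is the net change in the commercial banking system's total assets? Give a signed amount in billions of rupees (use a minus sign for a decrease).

-127 billion

RBI balance sheet:
  Assets:      Securities +708B, Loans to banks −290B
  Liabilities: Bank reserves +418B
Commercial banking system:
  Assets:      Reserves at CB +418B, Securities −545B
  Liabilities: Checkable deposits +163B, Borrowings from CB −290B
Change in total bank assets = -127 billion.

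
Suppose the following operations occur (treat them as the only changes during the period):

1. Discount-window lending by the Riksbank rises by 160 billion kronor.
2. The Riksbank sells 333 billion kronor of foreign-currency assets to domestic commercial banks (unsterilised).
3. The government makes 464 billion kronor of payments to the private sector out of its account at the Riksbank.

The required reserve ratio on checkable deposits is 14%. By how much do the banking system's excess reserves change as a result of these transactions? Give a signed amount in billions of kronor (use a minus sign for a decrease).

Discount-window loan 160 billion kronor: reserves +160B, deposits 0.
FX sale 333 billion kronor: reserves −333B, deposits 0.
Government spending 464 billion kronor: reserves +464B, deposits +464B.
Totals: Δreserves = +291B, Δdeposits = +464B.
Δrequired reserves = 14% × +464B = +64.96B.
Δexcess reserves = Δreserves − Δrequired = +291B − (+64.96B) = +226.04 billion.

+226.04 billion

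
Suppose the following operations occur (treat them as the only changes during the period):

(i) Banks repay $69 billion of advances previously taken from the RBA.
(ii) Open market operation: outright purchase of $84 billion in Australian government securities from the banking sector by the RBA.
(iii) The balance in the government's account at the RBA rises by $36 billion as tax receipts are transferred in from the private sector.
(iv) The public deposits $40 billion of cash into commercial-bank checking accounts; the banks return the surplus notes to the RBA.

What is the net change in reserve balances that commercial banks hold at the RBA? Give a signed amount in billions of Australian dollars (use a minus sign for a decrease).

+$19 billion

Discount-window repayment $69 billion: repayment is debited from reserves → −$69B.
OMO purchase (from banks) $84 billion: the RBA pays by crediting reserve accounts → +$84B.
Government account inflow $36 billion: funds move from bank reserves into the government account → −$36B.
Currency deposit $40 billion: returned notes are swapped for reserve credit → +$40B.
Net: −69 + 84 − 36 + 40 = +$19 billion.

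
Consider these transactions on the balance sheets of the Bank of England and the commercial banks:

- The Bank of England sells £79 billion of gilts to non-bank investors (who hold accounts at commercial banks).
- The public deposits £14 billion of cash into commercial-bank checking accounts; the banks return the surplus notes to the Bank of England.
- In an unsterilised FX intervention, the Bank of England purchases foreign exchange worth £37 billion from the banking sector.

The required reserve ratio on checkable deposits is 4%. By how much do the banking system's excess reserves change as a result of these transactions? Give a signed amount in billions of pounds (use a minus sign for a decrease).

-£25.4 billion

Asset sale (to non-banks) £79 billion: reserves −£79B, deposits −£79B.
Currency deposit £14 billion: reserves +£14B, deposits +£14B.
FX purchase £37 billion: reserves +£37B, deposits 0.
Totals: Δreserves = −£28B, Δdeposits = −£65B.
Δrequired reserves = 4% × −£65B = −£2.6B.
Δexcess reserves = Δreserves − Δrequired = −£28B − (−£2.6B) = -£25.4 billion.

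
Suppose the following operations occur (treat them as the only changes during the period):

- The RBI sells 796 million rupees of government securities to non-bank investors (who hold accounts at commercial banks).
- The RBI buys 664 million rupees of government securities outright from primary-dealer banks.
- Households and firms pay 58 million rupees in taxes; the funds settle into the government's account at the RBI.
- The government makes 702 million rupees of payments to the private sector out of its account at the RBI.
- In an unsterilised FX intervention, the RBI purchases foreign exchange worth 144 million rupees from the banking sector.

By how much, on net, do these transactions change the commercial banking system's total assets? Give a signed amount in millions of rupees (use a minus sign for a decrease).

Asset sale (to non-banks) 796 million rupees: bank balance sheets shrink → −796M.
OMO purchase (from banks) 664 million rupees: just an asset swap on bank balance sheets → 0.
Government account inflow 58 million rupees: bank balance sheets shrink → −58M.
Government spending 702 million rupees: bank balance sheets expand → +702M.
FX purchase 144 million rupees: just an asset swap on bank balance sheets → 0.
Net: −796 + 0 − 58 + 702 + 0 = -152 million.

-152 million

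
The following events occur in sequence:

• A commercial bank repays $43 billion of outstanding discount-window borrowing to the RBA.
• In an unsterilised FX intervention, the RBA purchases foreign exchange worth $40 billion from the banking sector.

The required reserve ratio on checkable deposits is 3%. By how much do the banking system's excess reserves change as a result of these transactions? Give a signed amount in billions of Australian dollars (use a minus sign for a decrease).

Discount-window repayment $43 billion: reserves −$43B, deposits 0.
FX purchase $40 billion: reserves +$40B, deposits 0.
Totals: Δreserves = −$3B, Δdeposits = 0.
Δrequired reserves = 3% × 0 = 0.
Δexcess reserves = Δreserves − Δrequired = −$3B − (0) = -$3 billion.

-$3 billion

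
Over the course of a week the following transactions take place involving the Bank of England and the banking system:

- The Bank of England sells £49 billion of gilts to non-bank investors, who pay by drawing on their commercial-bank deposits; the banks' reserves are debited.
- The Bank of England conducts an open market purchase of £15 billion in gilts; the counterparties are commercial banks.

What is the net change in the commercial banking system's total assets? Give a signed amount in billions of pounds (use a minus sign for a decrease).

Asset sale (to non-banks) £49 billion: bank balance sheets shrink → −£49B.
OMO purchase (from banks) £15 billion: just an asset swap on bank balance sheets → 0.
Net: −49 + 0 = -£49 billion.

-£49 billion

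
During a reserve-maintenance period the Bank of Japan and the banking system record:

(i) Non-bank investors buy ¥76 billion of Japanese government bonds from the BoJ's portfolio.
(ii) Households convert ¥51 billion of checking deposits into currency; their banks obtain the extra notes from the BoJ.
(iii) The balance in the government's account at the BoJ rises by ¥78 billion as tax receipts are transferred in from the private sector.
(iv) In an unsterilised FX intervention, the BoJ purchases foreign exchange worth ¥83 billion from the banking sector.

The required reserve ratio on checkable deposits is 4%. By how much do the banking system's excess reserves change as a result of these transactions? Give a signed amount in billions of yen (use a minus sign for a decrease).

Asset sale (to non-banks) ¥76 billion: reserves −¥76B, deposits −¥76B.
Currency withdrawal ¥51 billion: reserves −¥51B, deposits −¥51B.
Government account inflow ¥78 billion: reserves −¥78B, deposits −¥78B.
FX purchase ¥83 billion: reserves +¥83B, deposits 0.
Totals: Δreserves = −¥122B, Δdeposits = −¥205B.
Δrequired reserves = 4% × −¥205B = −¥8.2B.
Δexcess reserves = Δreserves − Δrequired = −¥122B − (−¥8.2B) = -¥113.8 billion.

-¥113.8 billion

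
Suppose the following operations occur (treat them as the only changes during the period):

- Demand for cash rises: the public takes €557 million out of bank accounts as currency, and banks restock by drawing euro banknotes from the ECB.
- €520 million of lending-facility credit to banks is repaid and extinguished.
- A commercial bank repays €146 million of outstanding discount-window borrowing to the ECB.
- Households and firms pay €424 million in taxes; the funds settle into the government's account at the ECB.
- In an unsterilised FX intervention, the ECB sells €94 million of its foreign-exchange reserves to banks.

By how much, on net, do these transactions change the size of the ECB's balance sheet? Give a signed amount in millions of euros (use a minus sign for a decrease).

-€760 million

Currency withdrawal €557 million: only the composition of liabilities changes → 0.
Discount-window repayment €520 million: an ECB asset is shed → −€520M.
Discount-window repayment €146 million: an ECB asset is shed → −€146M.
Government account inflow €424 million: only the composition of liabilities changes → 0.
FX sale €94 million: an ECB asset is shed → −€94M.
Net: 0 − 520 − 146 + 0 − 94 = -€760 million.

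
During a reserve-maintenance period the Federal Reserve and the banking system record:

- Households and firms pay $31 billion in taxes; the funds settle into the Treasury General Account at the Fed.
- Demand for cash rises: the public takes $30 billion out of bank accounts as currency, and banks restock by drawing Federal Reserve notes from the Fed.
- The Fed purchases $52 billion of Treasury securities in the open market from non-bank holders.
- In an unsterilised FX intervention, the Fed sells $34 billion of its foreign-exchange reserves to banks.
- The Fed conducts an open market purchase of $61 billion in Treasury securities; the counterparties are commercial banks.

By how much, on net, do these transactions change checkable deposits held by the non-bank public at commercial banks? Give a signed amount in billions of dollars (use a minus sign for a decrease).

-$9 billion

Government account inflow $31 billion: non-bank counterparties' bank balances fall → −$31B.
Currency withdrawal $30 billion: non-bank counterparties' bank balances fall → −$30B.
Asset purchase (from non-banks) $52 billion: non-bank counterparties' bank balances rise → +$52B.
FX sale $34 billion: the counterparty is a bank, so public deposits are unchanged → 0.
OMO purchase (from banks) $61 billion: the counterparty is a bank, so public deposits are unchanged → 0.
Net: −31 − 30 + 52 + 0 + 0 = -$9 billion.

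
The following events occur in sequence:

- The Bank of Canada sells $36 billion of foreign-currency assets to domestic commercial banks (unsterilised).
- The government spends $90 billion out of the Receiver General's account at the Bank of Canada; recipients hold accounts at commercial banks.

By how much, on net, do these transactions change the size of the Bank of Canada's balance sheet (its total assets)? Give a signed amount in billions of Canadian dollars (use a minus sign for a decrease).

FX sale $36 billion: a Bank of Canada asset is shed → −$36B.
Government spending $90 billion: only the composition of liabilities changes → 0.
Net: −36 + 0 = -$36 billion.

-$36 billion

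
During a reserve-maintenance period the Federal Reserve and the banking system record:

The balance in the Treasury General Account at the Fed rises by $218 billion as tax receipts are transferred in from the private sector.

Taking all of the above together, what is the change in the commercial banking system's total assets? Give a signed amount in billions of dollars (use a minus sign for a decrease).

Fed balance sheet:
  Assets:      no change
  Liabilities: Bank reserves −$218B, Government deposits +$218B
Commercial banking system:
  Assets:      Reserves at CB −$218B
  Liabilities: Checkable deposits −$218B
Change in total bank assets = -$218 billion.

-$218 billion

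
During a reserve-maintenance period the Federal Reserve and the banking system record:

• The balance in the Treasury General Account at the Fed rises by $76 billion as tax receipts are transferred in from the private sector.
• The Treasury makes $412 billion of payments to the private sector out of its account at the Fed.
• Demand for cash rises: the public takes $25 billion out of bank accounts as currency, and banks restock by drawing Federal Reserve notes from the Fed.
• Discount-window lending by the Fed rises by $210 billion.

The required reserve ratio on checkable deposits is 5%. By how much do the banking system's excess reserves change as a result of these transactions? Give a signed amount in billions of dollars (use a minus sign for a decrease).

Government account inflow $76 billion: reserves −$76B, deposits −$76B.
Government spending $412 billion: reserves +$412B, deposits +$412B.
Currency withdrawal $25 billion: reserves −$25B, deposits −$25B.
Discount-window loan $210 billion: reserves +$210B, deposits 0.
Totals: Δreserves = +$521B, Δdeposits = +$311B.
Δrequired reserves = 5% × +$311B = +$15.55B.
Δexcess reserves = Δreserves − Δrequired = +$521B − (+$15.55B) = +$505.45 billion.

+$505.45 billion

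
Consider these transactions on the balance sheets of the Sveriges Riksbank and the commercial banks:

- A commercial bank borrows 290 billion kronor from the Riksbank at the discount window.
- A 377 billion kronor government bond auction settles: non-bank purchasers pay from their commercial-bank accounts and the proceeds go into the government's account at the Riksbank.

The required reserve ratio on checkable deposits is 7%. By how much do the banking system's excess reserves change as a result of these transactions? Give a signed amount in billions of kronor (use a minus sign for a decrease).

-60.61 billion

Discount-window loan 290 billion kronor: reserves +290B, deposits 0.
Government account inflow 377 billion kronor: reserves −377B, deposits −377B.
Totals: Δreserves = −87B, Δdeposits = −377B.
Δrequired reserves = 7% × −377B = −26.39B.
Δexcess reserves = Δreserves − Δrequired = −87B − (−26.39B) = -60.61 billion.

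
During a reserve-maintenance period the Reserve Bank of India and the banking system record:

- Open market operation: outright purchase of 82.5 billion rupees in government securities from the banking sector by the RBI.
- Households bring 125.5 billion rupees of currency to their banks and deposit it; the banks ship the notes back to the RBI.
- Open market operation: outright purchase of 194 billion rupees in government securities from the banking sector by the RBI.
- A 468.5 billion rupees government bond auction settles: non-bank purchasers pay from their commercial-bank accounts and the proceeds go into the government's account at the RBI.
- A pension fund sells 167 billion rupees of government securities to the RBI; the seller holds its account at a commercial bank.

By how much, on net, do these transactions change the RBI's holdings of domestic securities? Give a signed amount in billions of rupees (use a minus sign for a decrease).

+443.5 billion

OMO purchase (from banks) 82.5 billion rupees: securities added to the RBI's portfolio → +82.5B.
Currency deposit 125.5 billion rupees: the RBI's securities portfolio is untouched → 0.
OMO purchase (from banks) 194 billion rupees: securities added to the RBI's portfolio → +194B.
Government account inflow 468.5 billion rupees: the RBI's securities portfolio is untouched → 0.
Asset purchase (from non-banks) 167 billion rupees: securities added to the RBI's portfolio → +167B.
Net: 82.5 + 0 + 194 + 0 + 167 = +443.5 billion.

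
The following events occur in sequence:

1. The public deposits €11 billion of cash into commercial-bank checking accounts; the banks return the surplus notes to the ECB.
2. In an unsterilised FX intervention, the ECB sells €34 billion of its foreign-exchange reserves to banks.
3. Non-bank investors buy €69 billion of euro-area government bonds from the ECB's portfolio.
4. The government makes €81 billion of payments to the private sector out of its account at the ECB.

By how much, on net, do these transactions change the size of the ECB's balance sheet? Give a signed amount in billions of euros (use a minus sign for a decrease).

Currency deposit €11 billion: only the composition of liabilities changes → 0.
FX sale €34 billion: an ECB asset is shed → −€34B.
Asset sale (to non-banks) €69 billion: an ECB asset is shed → −€69B.
Government spending €81 billion: only the composition of liabilities changes → 0.
Net: 0 − 34 − 69 + 0 = -€103 billion.

-€103 billion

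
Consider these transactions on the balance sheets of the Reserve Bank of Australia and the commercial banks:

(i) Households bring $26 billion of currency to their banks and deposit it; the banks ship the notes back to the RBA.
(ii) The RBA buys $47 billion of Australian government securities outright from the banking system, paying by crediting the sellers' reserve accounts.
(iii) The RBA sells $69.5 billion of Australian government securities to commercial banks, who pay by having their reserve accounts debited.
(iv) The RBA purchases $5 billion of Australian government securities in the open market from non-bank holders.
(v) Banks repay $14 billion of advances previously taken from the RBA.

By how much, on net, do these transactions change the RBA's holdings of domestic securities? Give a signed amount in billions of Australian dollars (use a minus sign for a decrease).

RBA balance sheet:
  Assets:      Securities −$17.5B, Loans to banks −$14B
  Liabilities: Bank reserves −$5.5B, Currency in circulation −$26B
Commercial banking system:
  Assets:      Reserves at CB −$5.5B, Securities +$22.5B
  Liabilities: Checkable deposits +$31B, Borrowings from CB −$14B
So the change in the RBA's holdings of domestic securities is -$17.5 billion.

-$17.5 billion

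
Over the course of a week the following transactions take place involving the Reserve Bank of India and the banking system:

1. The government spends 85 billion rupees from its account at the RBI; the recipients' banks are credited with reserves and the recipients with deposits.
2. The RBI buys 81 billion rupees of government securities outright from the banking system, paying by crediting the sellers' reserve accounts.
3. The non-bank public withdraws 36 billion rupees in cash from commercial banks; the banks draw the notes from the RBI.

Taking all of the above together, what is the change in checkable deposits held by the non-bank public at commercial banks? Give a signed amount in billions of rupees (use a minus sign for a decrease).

RBI balance sheet:
  Assets:      Securities +81B
  Liabilities: Bank reserves +130B, Currency in circulation +36B, Government deposits −85B
Commercial banking system:
  Assets:      Reserves at CB +130B, Securities −81B
  Liabilities: Checkable deposits +49B
So the change in checkable deposits held by the non-bank public at commercial banks is +49 billion.

+49 billion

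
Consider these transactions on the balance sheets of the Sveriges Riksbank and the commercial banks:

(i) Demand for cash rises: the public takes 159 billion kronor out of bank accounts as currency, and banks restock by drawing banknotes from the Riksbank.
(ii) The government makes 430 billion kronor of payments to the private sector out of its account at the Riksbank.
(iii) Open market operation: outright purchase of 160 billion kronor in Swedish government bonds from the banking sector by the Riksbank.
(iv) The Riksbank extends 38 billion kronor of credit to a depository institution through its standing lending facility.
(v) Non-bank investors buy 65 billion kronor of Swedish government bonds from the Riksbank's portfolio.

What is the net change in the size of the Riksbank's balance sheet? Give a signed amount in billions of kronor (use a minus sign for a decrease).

+133 billion

Riksbank balance sheet:
  Assets:      Securities +95B, Loans to banks +38B
  Liabilities: Bank reserves +404B, Currency in circulation +159B, Government deposits −430B
Change in total Riksbank assets = +133 billion.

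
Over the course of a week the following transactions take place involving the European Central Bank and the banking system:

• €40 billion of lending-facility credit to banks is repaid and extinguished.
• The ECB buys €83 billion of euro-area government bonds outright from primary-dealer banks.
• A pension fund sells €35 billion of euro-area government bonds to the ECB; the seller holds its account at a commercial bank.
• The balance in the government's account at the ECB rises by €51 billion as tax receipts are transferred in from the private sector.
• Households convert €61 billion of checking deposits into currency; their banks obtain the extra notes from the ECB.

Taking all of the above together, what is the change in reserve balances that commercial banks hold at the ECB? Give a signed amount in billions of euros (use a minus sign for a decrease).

-€34 billion

Discount-window repayment €40 billion: repayment is debited from reserves → −€40B.
OMO purchase (from banks) €83 billion: the ECB pays by crediting reserve accounts → +€83B.
Asset purchase (from non-banks) €35 billion: the ECB pays by crediting reserve accounts → +€35B.
Government account inflow €51 billion: funds move from bank reserves into the government account → −€51B.
Currency withdrawal €61 billion: banks swap reserves for currency → −€61B.
Net: −40 + 83 + 35 − 51 − 61 = -€34 billion.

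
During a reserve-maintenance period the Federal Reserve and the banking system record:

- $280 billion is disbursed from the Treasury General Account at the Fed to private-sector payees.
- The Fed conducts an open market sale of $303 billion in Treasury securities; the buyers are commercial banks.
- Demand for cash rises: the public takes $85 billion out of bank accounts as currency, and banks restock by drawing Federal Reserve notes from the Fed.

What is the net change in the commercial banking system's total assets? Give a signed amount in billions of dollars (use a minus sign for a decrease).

+$195 billion

Government spending $280 billion: bank balance sheets expand → +$280B.
OMO sale (to banks) $303 billion: just an asset swap on bank balance sheets → 0.
Currency withdrawal $85 billion: bank balance sheets shrink → −$85B.
Net: 280 + 0 − 85 = +$195 billion.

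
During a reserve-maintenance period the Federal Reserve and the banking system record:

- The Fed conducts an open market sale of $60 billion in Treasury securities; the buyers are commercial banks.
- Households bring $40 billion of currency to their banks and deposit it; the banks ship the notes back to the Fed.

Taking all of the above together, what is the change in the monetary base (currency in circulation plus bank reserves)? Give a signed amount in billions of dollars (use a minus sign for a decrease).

Fed balance sheet:
  Assets:      Securities −$60B
  Liabilities: Bank reserves −$20B, Currency in circulation −$40B
Commercial banking system:
  Assets:      Reserves at CB −$20B, Securities +$60B
  Liabilities: Checkable deposits +$40B
Monetary base = currency + reserves: −$40B + (−$20B) = -$60 billion.

-$60 billion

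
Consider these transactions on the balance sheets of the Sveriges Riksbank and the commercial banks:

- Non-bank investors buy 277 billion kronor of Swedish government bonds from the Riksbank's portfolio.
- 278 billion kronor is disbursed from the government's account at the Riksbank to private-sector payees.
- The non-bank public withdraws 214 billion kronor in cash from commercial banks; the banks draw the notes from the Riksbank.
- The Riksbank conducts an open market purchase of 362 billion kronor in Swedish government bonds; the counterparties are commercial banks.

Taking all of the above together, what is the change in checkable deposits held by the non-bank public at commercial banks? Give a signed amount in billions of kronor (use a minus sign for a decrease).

Asset sale (to non-banks) 277 billion kronor: non-bank counterparties' bank balances fall → −277B.
Government spending 278 billion kronor: non-bank counterparties' bank balances rise → +278B.
Currency withdrawal 214 billion kronor: non-bank counterparties' bank balances fall → −214B.
OMO purchase (from banks) 362 billion kronor: the counterparty is a bank, so public deposits are unchanged → 0.
Net: −277 + 278 − 214 + 0 = -213 billion.

-213 billion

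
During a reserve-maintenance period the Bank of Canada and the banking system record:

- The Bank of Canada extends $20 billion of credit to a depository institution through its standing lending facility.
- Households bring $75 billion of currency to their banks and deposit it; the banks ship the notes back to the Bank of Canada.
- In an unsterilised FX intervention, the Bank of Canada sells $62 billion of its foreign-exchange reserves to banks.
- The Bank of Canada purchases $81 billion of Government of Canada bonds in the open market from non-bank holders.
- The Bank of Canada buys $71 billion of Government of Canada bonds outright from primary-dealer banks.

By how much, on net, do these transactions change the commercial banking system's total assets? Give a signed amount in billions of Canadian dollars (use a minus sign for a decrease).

Discount-window loan $20 billion: bank balance sheets expand → +$20B.
Currency deposit $75 billion: bank balance sheets expand → +$75B.
FX sale $62 billion: just an asset swap on bank balance sheets → 0.
Asset purchase (from non-banks) $81 billion: bank balance sheets expand → +$81B.
OMO purchase (from banks) $71 billion: just an asset swap on bank balance sheets → 0.
Net: 20 + 75 + 0 + 81 + 0 = +$176 billion.

+$176 billion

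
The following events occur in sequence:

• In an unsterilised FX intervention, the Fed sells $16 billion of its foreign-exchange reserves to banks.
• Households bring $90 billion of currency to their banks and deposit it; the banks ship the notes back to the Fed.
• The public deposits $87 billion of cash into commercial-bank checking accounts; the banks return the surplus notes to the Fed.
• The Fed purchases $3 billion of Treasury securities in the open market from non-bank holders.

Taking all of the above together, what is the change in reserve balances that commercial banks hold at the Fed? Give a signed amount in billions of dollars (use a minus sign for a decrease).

FX sale $16 billion: the buying banks pay out of their reserve balances → −$16B.
Currency deposit $90 billion: returned notes are swapped for reserve credit → +$90B.
Currency deposit $87 billion: returned notes are swapped for reserve credit → +$87B.
Asset purchase (from non-banks) $3 billion: the Fed pays by crediting reserve accounts → +$3B.
Net: −16 + 90 + 87 + 3 = +$164 billion.

+$164 billion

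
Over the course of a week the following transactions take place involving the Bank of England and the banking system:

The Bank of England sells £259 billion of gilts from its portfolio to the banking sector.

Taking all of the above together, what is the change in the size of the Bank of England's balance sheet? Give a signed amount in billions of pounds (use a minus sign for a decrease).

OMO sale (to banks) £259 billion: a Bank of England asset is shed → −£259B.

-£259 billion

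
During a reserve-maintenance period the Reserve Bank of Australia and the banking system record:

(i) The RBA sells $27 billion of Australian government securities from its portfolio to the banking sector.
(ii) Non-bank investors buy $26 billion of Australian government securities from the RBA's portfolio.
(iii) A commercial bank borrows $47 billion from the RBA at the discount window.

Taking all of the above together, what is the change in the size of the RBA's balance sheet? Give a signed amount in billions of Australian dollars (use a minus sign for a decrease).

-$6 billion

RBA balance sheet:
  Assets:      Securities −$53B, Loans to banks +$47B
  Liabilities: Bank reserves −$6B
Change in total RBA assets = -$6 billion.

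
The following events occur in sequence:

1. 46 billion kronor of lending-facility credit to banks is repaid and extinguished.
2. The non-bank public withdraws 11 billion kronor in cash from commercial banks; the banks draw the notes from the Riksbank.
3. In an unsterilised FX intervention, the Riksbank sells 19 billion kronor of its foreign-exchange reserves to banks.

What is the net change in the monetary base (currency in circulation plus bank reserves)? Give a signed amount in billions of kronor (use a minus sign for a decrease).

-65 billion

Discount-window repayment 46 billion kronor: Riksbank balance sheet contracts → −46B.
Currency withdrawal 11 billion kronor: just a shift between currency and reserves — both are base money → 0.
FX sale 19 billion kronor: Riksbank balance sheet contracts → −19B.
Net: −46 + 0 − 19 = -65 billion.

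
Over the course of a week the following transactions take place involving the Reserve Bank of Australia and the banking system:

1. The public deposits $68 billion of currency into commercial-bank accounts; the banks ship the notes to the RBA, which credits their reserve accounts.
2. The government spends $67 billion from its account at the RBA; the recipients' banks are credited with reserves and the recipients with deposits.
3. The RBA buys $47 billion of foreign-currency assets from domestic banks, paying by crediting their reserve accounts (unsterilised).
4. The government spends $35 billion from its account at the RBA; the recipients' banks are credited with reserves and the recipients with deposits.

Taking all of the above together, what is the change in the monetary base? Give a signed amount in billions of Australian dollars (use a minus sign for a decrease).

Currency deposit $68 billion: just a shift between currency and reserves — both are base money → 0.
Government spending $67 billion: a non-base liability converts back to reserves → +$67B.
FX purchase $47 billion: RBA balance sheet expands → +$47B.
Government spending $35 billion: a non-base liability converts back to reserves → +$35B.
Net: 0 + 67 + 47 + 35 = +$149 billion.

+$149 billion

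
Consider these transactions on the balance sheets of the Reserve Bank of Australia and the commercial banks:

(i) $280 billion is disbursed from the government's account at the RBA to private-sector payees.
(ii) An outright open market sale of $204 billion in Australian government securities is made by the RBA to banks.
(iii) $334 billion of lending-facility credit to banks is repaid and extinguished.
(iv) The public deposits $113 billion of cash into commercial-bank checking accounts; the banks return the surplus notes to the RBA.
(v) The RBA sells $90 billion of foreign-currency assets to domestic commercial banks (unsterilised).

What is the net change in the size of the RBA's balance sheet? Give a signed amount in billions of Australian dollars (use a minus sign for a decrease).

Government spending $280 billion: only the composition of liabilities changes → 0.
OMO sale (to banks) $204 billion: an RBA asset is shed → −$204B.
Discount-window repayment $334 billion: an RBA asset is shed → −$334B.
Currency deposit $113 billion: only the composition of liabilities changes → 0.
FX sale $90 billion: an RBA asset is shed → −$90B.
Net: 0 − 204 − 334 + 0 − 90 = -$628 billion.

-$628 billion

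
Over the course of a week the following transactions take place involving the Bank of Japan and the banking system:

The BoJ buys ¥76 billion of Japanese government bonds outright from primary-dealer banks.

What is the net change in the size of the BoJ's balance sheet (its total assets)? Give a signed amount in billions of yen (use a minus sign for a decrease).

OMO purchase (from banks) ¥76 billion: a BoJ asset is acquired → +¥76B.

+¥76 billion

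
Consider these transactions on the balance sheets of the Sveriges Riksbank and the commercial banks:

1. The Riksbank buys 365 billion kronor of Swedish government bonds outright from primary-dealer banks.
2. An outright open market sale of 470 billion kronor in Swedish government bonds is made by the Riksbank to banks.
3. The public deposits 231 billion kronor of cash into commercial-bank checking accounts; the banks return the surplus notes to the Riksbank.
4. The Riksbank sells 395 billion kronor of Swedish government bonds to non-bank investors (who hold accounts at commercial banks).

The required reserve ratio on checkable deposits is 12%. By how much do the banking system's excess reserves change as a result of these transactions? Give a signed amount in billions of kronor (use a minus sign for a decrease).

OMO purchase (from banks) 365 billion kronor: reserves +365B, deposits 0.
OMO sale (to banks) 470 billion kronor: reserves −470B, deposits 0.
Currency deposit 231 billion kronor: reserves +231B, deposits +231B.
Asset sale (to non-banks) 395 billion kronor: reserves −395B, deposits −395B.
Totals: Δreserves = −269B, Δdeposits = −164B.
Δrequired reserves = 12% × −164B = −19.68B.
Δexcess reserves = Δreserves − Δrequired = −269B − (−19.68B) = -249.32 billion.

-249.32 billion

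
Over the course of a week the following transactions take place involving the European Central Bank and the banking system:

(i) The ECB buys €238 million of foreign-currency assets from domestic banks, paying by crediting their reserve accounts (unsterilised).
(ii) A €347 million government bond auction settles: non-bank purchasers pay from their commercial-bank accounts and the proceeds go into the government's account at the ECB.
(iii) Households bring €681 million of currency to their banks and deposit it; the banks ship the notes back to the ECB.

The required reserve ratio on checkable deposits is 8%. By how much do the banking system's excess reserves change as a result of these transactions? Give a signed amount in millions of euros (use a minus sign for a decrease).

FX purchase €238 million: reserves +€238M, deposits 0.
Government account inflow €347 million: reserves −€347M, deposits −€347M.
Currency deposit €681 million: reserves +€681M, deposits +€681M.
Totals: Δreserves = +€572M, Δdeposits = +€334M.
Δrequired reserves = 8% × +€334M = +€26.72M.
Δexcess reserves = Δreserves − Δrequired = +€572M − (+€26.72M) = +€545.28 million.

+€545.28 million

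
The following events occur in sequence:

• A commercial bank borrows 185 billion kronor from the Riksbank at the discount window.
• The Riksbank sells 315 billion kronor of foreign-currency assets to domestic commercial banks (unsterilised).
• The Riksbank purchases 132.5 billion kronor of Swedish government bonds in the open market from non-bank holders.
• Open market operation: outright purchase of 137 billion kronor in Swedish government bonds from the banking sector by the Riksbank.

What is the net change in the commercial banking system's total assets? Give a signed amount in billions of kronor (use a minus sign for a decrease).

+317.5 billion

Discount-window loan 185 billion kronor: bank balance sheets expand → +185B.
FX sale 315 billion kronor: just an asset swap on bank balance sheets → 0.
Asset purchase (from non-banks) 132.5 billion kronor: bank balance sheets expand → +132.5B.
OMO purchase (from banks) 137 billion kronor: just an asset swap on bank balance sheets → 0.
Net: 185 + 0 + 132.5 + 0 = +317.5 billion.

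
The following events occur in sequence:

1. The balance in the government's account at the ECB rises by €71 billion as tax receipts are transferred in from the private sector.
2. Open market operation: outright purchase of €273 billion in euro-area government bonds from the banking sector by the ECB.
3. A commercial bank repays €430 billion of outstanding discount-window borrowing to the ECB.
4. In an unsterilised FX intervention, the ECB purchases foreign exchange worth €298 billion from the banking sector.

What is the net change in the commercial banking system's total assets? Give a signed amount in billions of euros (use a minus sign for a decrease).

-€501 billion

Government account inflow €71 billion: bank balance sheets shrink → −€71B.
OMO purchase (from banks) €273 billion: just an asset swap on bank balance sheets → 0.
Discount-window repayment €430 billion: bank balance sheets shrink → −€430B.
FX purchase €298 billion: just an asset swap on bank balance sheets → 0.
Net: −71 + 0 − 430 + 0 = -€501 billion.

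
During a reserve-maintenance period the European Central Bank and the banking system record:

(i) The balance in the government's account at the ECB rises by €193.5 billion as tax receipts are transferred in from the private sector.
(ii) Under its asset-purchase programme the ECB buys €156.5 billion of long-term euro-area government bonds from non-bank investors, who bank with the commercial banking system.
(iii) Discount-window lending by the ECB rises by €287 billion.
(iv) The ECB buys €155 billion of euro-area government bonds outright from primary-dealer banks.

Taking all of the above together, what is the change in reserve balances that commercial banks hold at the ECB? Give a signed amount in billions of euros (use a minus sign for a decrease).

ECB balance sheet:
  Assets:      Securities +€311.5B, Loans to banks +€287B
  Liabilities: Bank reserves +€405B, Government deposits +€193.5B
So the change in reserve balances that commercial banks hold at the ECB is +€405 billion.

+€405 billion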